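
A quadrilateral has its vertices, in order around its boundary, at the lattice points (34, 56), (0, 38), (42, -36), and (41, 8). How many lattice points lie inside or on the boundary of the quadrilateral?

1770

The shoelace formula gives twice the area as |[34·38 − 0·56] + [0·(-36) − 42·38] + [42·8 − 41·(-36)] + [41·56 − 34·8]| = 3532, so the area is 1766.
The number of boundary lattice points is Σ gcd(|Δx|,|Δy|) = gcd(34,18) + gcd(42,74) + gcd(1,44) + gcd(7,48) = 2+2+1+1 = 6.
Pick's theorem gives I = A − B/2 + 1 = 1766 − 6/2 + 1 = 1764, so the closed region contains I + B = 1764 + 6 = 1770 lattice points.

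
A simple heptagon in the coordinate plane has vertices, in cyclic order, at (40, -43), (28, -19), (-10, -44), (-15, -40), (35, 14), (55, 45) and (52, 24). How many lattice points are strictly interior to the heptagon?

1720

The shoelace formula gives twice the area as |[40·(-19) − 28·(-43)] + [28·(-44) − (-10)·(-19)] + [(-10)·(-40) − (-15)·(-44)] + [(-15)·14 − 35·(-40)] + [35·45 − 55·14] + [55·24 − 52·45] + [52·(-43) − 40·24]| = 3459, so the area is 3459/2.
Summing gcd(|Δx|,|Δy|) over the edges gives the boundary count: gcd(12,24) + gcd(38,25) + gcd(5,4) + gcd(50,54) + gcd(20,31) + gcd(3,21) + gcd(12,67) = 12+1+1+2+1+3+1 = 21.
By Pick's theorem A = I + B/2 − 1, so I = 3459/2 − 21/2 + 1 = 1720.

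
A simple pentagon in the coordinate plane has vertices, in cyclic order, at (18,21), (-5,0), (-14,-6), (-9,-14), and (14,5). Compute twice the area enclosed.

By the shoelace formula, twice the signed area is |(18·0 − (-5)·21) + ((-5)·(-6) − (-14)·0) + ((-14)·(-14) − (-9)·(-6)) + ((-9)·5 − 14·(-14)) + (14·21 − 18·5)| = 632, so the area is 316.

632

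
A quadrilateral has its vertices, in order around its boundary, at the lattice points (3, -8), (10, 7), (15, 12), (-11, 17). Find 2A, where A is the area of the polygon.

Using the shoelace formula, 2A = |[3·7 − 10·(-8)] + [10·12 − 15·7] + [15·17 − (-11)·12] + [(-11)·(-8) − 3·17]| = 540, so the area is 270.

540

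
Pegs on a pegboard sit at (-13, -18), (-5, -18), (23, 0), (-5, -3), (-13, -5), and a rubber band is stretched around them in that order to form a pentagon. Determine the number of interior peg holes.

The shoelace formula gives twice the area as |[(-13)·(-18) − (-5)·(-18)] + [(-5)·0 − 23·(-18)] + [23·(-3) − (-5)·0] + [(-5)·(-5) − (-13)·(-3)] + [(-13)·(-18) − (-13)·(-5)]| = 644, so the area is 322.
Along each edge there are gcd(|Δx|,|Δy|)+1 lattice points, so counting each shared vertex once the boundary has gcd(8,0) + gcd(28,18) + gcd(28,3) + gcd(8,2) + gcd(0,13) = 8+2+1+2+13 = 26.
Pick's theorem gives I = A − B/2 + 1 = 322 − 26/2 + 1 = 310.

310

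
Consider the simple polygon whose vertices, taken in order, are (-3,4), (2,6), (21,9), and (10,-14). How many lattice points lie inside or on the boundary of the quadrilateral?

263

Using the shoelace formula, 2A = |[(-3)·6 − 2·4] + [2·9 − 21·6] + [21·(-14) − 10·9] + [10·4 − (-3)·(-14)]| = 520, so the area is 260.
Summing gcd(|Δx|,|Δy|) over the edges gives the boundary count: gcd(5,2) + gcd(19,3) + gcd(11,23) + gcd(13,18) = 1+1+1+1 = 4.
Pick's theorem gives I = A − B/2 + 1 = 260 − 4/2 + 1 = 259, so the closed region contains I + B = 259 + 4 = 263 lattice points.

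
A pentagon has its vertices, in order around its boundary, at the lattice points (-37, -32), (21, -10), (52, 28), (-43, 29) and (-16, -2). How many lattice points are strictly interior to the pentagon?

2922

The shoelace formula gives twice the area as |((-37)·(-10) − 21·(-32)) + (21·28 − 52·(-10)) + (52·29 − (-43)·28) + ((-43)·(-2) − (-16)·29) + ((-16)·(-32) − (-37)·(-2))| = 5850, so the area is 2925.
Along each edge there are gcd(|Δx|,|Δy|)+1 lattice points, so counting each shared vertex once the boundary has gcd(58,22) + gcd(31,38) + gcd(95,1) + gcd(27,31) + gcd(21,30) = 2+1+1+1+3 = 8.
Pick's theorem gives I = A − B/2 + 1 = 2925 − 8/2 + 1 = 2922.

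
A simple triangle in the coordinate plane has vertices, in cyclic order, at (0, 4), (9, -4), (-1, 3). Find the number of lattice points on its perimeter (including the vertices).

3

Along each edge there are gcd(|Δx|,|Δy|)+1 lattice points, so counting each shared vertex once the boundary has gcd(9,8) + gcd(10,7) + gcd(1,1) = 1+1+1 = 3.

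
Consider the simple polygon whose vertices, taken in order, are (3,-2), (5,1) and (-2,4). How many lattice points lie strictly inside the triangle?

13

By the shoelace formula, twice the signed area is |[3·1 − 5·(-2)] + [5·4 − (-2)·1] + [(-2)·(-2) − 3·4]| = 27, so the area is 27/2.
Along each edge there are gcd(|Δx|,|Δy|)+1 lattice points, so counting each shared vertex once the boundary has gcd(2,3) + gcd(7,3) + gcd(5,6) = 1+1+1 = 3.
Pick's theorem gives I = A − B/2 + 1 = 27/2 − 3/2 + 1 = 13.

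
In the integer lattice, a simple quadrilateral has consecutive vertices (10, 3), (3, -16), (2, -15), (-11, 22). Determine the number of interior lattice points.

277

The shoelace formula gives twice the area as |[10·(-16) − 3·3] + [3·(-15) − 2·(-16)] + [2·22 − (-11)·(-15)] + [(-11)·3 − 10·22]| = 556, so the area is 278.
Summing gcd(|Δx|,|Δy|) over the edges gives the boundary count: gcd(7,19) + gcd(1,1) + gcd(13,37) + gcd(21,19) = 1+1+1+1 = 4.
Pick's theorem gives I = A − B/2 + 1 = 278 − 4/2 + 1 = 277.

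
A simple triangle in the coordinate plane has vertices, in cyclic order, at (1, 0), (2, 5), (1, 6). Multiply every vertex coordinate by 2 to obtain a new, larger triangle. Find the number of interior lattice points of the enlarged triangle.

5

Using the shoelace formula, 2A = |[1·5 − 2·0] + [2·6 − 1·5] + [1·0 − 1·6]| = 6, so the area is 3.
Along each edge there are gcd(|Δx|,|Δy|)+1 lattice points, so counting each shared vertex once the boundary has gcd(1,5) + gcd(1,1) + gcd(0,6) = 1+1+6 = 8.
Scaling by 2 multiplies the area by 2² = 4 (so the new area is 12) and multiplies the boundary lattice-point count by 2, giving 16.
By Pick's theorem, the interior count of the dilated polygon is 12 − 16/2 + 1 = 5.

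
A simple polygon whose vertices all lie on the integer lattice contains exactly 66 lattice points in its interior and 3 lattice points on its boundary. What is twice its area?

Pick's theorem states A = I + B/2 − 1, so A = 66 + 3/2 − 1 = 133/2.
Hence 2A = 133.

133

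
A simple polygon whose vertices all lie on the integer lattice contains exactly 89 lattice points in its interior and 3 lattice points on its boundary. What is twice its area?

179

Pick's theorem states A = I + B/2 − 1, so A = 89 + 3/2 − 1 = 179/2.
Hence 2A = 179.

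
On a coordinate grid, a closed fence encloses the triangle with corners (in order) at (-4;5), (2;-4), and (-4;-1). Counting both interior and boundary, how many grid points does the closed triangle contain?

25

Using the shoelace formula, 2A = |[(-4)·(-4) − 2·5] + [2·(-1) − (-4)·(-4)] + [(-4)·5 − (-4)·(-1)]| = 36, so the area is 18.
Summing gcd(|Δx|,|Δy|) over the edges gives the boundary count: gcd(6,9) + gcd(6,3) + gcd(0,6) = 3+3+6 = 12.
Pick's theorem gives I = A − B/2 + 1 = 18 − 12/2 + 1 = 13, so the closed region contains I + B = 13 + 12 = 25 lattice points.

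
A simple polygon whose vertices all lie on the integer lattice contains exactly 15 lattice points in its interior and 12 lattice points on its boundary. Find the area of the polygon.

Pick's theorem states A = I + B/2 − 1, so A = 15 + 12/2 − 1 = 20.

20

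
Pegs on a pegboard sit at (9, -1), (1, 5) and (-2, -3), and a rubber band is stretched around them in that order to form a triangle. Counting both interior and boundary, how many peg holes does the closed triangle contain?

44

By the shoelace formula, twice the signed area is |[9·5 − 1·(-1)] + [1·(-3) − (-2)·5] + [(-2)·(-1) − 9·(-3)]| = 82, so the area is 41.
The number of boundary lattice points is Σ gcd(|Δx|,|Δy|) = gcd(8,6) + gcd(3,8) + gcd(11,2) = 2+1+1 = 4.
Pick's theorem gives I = A − B/2 + 1 = 41 − 4/2 + 1 = 40, so the closed region contains I + B = 40 + 4 = 44 lattice points.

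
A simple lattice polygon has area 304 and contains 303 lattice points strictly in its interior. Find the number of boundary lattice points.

Pick's theorem gives A = I + B/2 − 1, so B = 2(A − I + 1) = 2(304 − 303 + 1) = 4.

4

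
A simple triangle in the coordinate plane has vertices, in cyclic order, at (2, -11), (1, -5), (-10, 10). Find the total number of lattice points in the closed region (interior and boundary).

Using the shoelace formula, 2A = |[2·(-5) − 1·(-11)] + [1·10 − (-10)·(-5)] + [(-10)·(-11) − 2·10]| = 51, so the area is 51/2.
Along each edge there are gcd(|Δx|,|Δy|)+1 lattice points, so counting each shared vertex once the boundary has gcd(1,6) + gcd(11,15) + gcd(12,21) = 1+1+3 = 5.
Pick's theorem gives I = A − B/2 + 1 = 51/2 − 5/2 + 1 = 24, so the closed region contains I + B = 24 + 5 = 29 lattice points.

29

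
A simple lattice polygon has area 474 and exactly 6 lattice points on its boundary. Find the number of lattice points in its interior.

472

From Pick's theorem, I = A − B/2 + 1 = 474 − 6/2 + 1 = 472.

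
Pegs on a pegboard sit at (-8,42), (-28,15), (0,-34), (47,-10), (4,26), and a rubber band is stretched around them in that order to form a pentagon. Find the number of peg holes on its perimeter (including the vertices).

The number of boundary lattice points is Σ gcd(|Δx|,|Δy|) = gcd(20,27) + gcd(28,49) + gcd(47,24) + gcd(43,36) + gcd(12,16) = 1+7+1+1+4 = 14.

14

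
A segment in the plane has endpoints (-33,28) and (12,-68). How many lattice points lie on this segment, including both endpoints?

4

The number of lattice points on a segment between lattice points is gcd(|Δx|,|Δy|) + 1 = gcd(45,96) + 1 = 3 + 1 = 4.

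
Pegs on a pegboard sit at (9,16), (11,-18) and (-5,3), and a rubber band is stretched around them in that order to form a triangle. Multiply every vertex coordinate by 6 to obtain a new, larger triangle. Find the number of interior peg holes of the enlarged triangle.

9025

Using the shoelace formula, 2A = |[9·(-18) − 11·16] + [11·3 − (-5)·(-18)] + [(-5)·16 − 9·3]| = 502, so the area is 251.
Summing gcd(|Δx|,|Δy|) over the edges gives the boundary count: gcd(2,34) + gcd(16,21) + gcd(14,13) = 2+1+1 = 4.
Scaling by 6 multiplies the area by 6² = 36 (so the new area is 9036) and multiplies the boundary lattice-point count by 6, giving 24.
By Pick's theorem, the interior count of the dilated polygon is 9036 − 24/2 + 1 = 9025.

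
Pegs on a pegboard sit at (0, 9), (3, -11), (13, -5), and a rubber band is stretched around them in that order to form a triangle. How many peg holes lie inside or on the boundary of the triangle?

112

The shoelace formula gives twice the area as |(0·(-11) − 3·9) + (3·(-5) − 13·(-11)) + (13·9 − 0·(-5))| = 218, so the area is 109.
The number of boundary lattice points is Σ gcd(|Δx|,|Δy|) = gcd(3,20) + gcd(10,6) + gcd(13,14) = 1+2+1 = 4.
Pick's theorem gives I = A − B/2 + 1 = 109 − 4/2 + 1 = 108, so the closed region contains I + B = 108 + 4 = 112 lattice points.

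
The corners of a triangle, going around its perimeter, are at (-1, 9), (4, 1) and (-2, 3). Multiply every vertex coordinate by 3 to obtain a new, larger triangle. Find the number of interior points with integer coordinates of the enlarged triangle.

By the shoelace formula, twice the signed area is |((-1)·1 − 4·9) + (4·3 − (-2)·1) + ((-2)·9 − (-1)·3)| = 38, so the area is 19.
The number of boundary lattice points is Σ gcd(|Δx|,|Δy|) = gcd(5,8) + gcd(6,2) + gcd(1,6) = 1+2+1 = 4.
Scaling by 3 multiplies the area by 3² = 9 (so the new area is 171) and multiplies the boundary lattice-point count by 3, giving 12.
By Pick's theorem, the interior count of the dilated polygon is 171 − 12/2 + 1 = 166.

166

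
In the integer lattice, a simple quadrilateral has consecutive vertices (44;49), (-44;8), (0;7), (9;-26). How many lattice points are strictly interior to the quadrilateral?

The shoelace formula gives twice the area as |(44·8 − (-44)·49) + ((-44)·7 − 0·8) + (0·(-26) − 9·7) + (9·49 − 44·(-26))| = 3722, so the area is 1861.
The number of boundary lattice points is Σ gcd(|Δx|,|Δy|) = gcd(88,41) + gcd(44,1) + gcd(9,33) + gcd(35,75) = 1+1+3+5 = 10.
Pick's theorem gives I = A − B/2 + 1 = 1861 − 10/2 + 1 = 1857.

1857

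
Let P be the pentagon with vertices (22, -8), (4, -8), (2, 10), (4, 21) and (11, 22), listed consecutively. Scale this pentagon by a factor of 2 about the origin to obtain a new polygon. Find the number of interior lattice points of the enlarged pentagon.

1580

By the shoelace formula, twice the signed area is |(22·(-8) − 4·(-8)) + (4·10 − 2·(-8)) + (2·21 − 4·10) + (4·22 − 11·21) + (11·(-8) − 22·22)| = 801, so the area is 801/2.
Along each edge there are gcd(|Δx|,|Δy|)+1 lattice points, so counting each shared vertex once the boundary has gcd(18,0) + gcd(2,18) + gcd(2,11) + gcd(7,1) + gcd(11,30) = 18+2+1+1+1 = 23.
Scaling by 2 multiplies the area by 2² = 4 (so the new area is 1602) and multiplies the boundary lattice-point count by 2, giving 46.
By Pick's theorem, the interior count of the dilated polygon is 1602 − 46/2 + 1 = 1580.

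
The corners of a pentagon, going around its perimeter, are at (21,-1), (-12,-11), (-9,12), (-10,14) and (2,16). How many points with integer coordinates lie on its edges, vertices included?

6

Along each edge there are gcd(|Δx|,|Δy|)+1 lattice points, so counting each shared vertex once the boundary has gcd(33,10) + gcd(3,23) + gcd(1,2) + gcd(12,2) + gcd(19,17) = 1+1+1+2+1 = 6.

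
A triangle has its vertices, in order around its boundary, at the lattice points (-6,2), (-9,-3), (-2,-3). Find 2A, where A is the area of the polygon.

35

Using the shoelace formula, 2A = |((-6)·(-3) − (-9)·2) + ((-9)·(-3) − (-2)·(-3)) + ((-2)·2 − (-6)·(-3))| = 35, so the area is 17.5.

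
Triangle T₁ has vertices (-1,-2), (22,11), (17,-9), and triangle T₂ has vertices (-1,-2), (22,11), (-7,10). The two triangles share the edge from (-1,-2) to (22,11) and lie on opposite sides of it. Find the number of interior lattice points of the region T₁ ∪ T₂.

The union is the simple quadrilateral with vertices (-1,-2), (17,-9), (22,11), (-7,10) in order.
Using the shoelace formula, 2A = |((-1)·(-9) − 17·(-2)) + (17·11 − 22·(-9)) + (22·10 − (-7)·11) + ((-7)·(-2) − (-1)·10)| = 749, so the area is 374.5.
Along each edge there are gcd(|Δx|,|Δy|)+1 lattice points, so counting each shared vertex once the boundary has gcd(18,7) + gcd(5,20) + gcd(29,1) + gcd(6,12) = 1+5+1+6 = 13.
By Pick's theorem I = A − B/2 + 1 = 374.5 − 13/2 + 1 = 369.

369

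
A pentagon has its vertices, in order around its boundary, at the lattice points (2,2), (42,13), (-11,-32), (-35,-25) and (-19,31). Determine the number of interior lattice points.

By the shoelace formula, twice the signed area is |(2·13 − 42·2) + (42·(-32) − (-11)·13) + ((-11)·(-25) − (-35)·(-32)) + ((-35)·31 − (-19)·(-25)) + ((-19)·2 − 2·31)| = 3764, so the area is 1882.
Along each edge there are gcd(|Δx|,|Δy|)+1 lattice points, so counting each shared vertex once the boundary has gcd(40,11) + gcd(53,45) + gcd(24,7) + gcd(16,56) + gcd(21,29) = 1+1+1+8+1 = 12.
Pick's theorem gives I = A − B/2 + 1 = 1882 − 12/2 + 1 = 1877.

1877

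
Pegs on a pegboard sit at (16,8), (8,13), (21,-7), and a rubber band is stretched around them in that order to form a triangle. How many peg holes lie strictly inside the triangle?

Using the shoelace formula, 2A = |[16·13 − 8·8] + [8·(-7) − 21·13] + [21·8 − 16·(-7)]| = 95, so the area is 95/2.
Along each edge there are gcd(|Δx|,|Δy|)+1 lattice points, so counting each shared vertex once the boundary has gcd(8,5) + gcd(13,20) + gcd(5,15) = 1+1+5 = 7.
By Pick's theorem A = I + B/2 − 1, so I = 95/2 − 7/2 + 1 = 45.

45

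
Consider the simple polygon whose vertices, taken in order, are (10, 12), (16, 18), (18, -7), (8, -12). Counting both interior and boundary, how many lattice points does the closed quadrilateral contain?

204

Using the shoelace formula, 2A = |[10·18 − 16·12] + [16·(-7) − 18·18] + [18·(-12) − 8·(-7)] + [8·12 − 10·(-12)]| = 392, so the area is 196.
The number of boundary lattice points is Σ gcd(|Δx|,|Δy|) = gcd(6,6) + gcd(2,25) + gcd(10,5) + gcd(2,24) = 6+1+5+2 = 14.
Pick's theorem gives I = A − B/2 + 1 = 196 − 14/2 + 1 = 190, so the closed region contains I + B = 190 + 14 = 204 lattice points.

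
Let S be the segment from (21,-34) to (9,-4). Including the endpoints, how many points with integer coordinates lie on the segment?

The number of lattice points on a segment between lattice points is gcd(|Δx|,|Δy|) + 1 = gcd(12,30) + 1 = 6 + 1 = 7.

7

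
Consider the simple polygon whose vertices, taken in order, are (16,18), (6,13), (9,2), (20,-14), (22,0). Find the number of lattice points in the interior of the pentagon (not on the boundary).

The shoelace formula gives twice the area as |(16·13 − 6·18) + (6·2 − 9·13) + (9·(-14) − 20·2) + (20·0 − 22·(-14)) + (22·18 − 16·0)| = 533, so the area is 533/2.
Summing gcd(|Δx|,|Δy|) over the edges gives the boundary count: gcd(10,5) + gcd(3,11) + gcd(11,16) + gcd(2,14) + gcd(6,18) = 5+1+1+2+6 = 15.
By Pick's theorem A = I + B/2 − 1, so I = 533/2 − 15/2 + 1 = 260.

260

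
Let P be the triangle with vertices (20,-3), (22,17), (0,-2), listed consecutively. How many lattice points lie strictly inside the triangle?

200

Using the shoelace formula, 2A = |(20·17 − 22·(-3)) + (22·(-2) − 0·17) + (0·(-3) − 20·(-2))| = 402, so the area is 201.
Summing gcd(|Δx|,|Δy|) over the edges gives the boundary count: gcd(2,20) + gcd(22,19) + gcd(20,1) = 2+1+1 = 4.
By Pick's theorem A = I + B/2 − 1, so I = 201 − 4/2 + 1 = 200.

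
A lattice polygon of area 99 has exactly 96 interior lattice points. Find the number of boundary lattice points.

8

Pick's theorem gives A = I + B/2 − 1, so B = 2(A − I + 1) = 2(99 − 96 + 1) = 8.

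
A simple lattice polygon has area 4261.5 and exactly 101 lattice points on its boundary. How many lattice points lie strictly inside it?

4212

Pick's theorem A = I + B/2 − 1 rearranges to I = A − B/2 + 1 = 4261.5 − 101/2 + 1 = 4212.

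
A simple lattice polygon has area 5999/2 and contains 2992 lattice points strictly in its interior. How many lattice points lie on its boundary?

17

Pick's theorem gives A = I + B/2 − 1, so B = 2(A − I + 1) = 2(5999/2 − 2992 + 1) = 17.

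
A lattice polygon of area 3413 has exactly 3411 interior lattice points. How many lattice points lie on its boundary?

6

Pick's theorem gives A = I + B/2 − 1, so B = 2(A − I + 1) = 2(3413 − 3411 + 1) = 6.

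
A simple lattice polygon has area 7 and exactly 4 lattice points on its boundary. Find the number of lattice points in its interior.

Pick's theorem A = I + B/2 − 1 rearranges to I = A − B/2 + 1 = 7 − 4/2 + 1 = 6.

6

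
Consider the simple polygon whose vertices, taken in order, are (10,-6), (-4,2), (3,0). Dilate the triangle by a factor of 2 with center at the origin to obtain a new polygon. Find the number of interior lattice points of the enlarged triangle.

53

By the shoelace formula, twice the signed area is |[10·2 − (-4)·(-6)] + [(-4)·0 − 3·2] + [3·(-6) − 10·0]| = 28, so the area is 14.
The number of boundary lattice points is Σ gcd(|Δx|,|Δy|) = gcd(14,8) + gcd(7,2) + gcd(7,6) = 2+1+1 = 4.
Scaling by 2 multiplies the area by 2² = 4 (so the new area is 56) and multiplies the boundary lattice-point count by 2, giving 8.
By Pick's theorem, the interior count of the dilated polygon is 56 − 8/2 + 1 = 53.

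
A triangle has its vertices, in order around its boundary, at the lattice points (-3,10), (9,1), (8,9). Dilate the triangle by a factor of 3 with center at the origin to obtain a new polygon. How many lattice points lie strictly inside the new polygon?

385

By the shoelace formula, twice the signed area is |((-3)·1 − 9·10) + (9·9 − 8·1) + (8·10 − (-3)·9)| = 87, so the area is 43.5.
Summing gcd(|Δx|,|Δy|) over the edges gives the boundary count: gcd(12,9) + gcd(1,8) + gcd(11,1) = 3+1+1 = 5.
Scaling by 3 multiplies the area by 3² = 9 (so the new area is 783/2) and multiplies the boundary lattice-point count by 3, giving 15.
By Pick's theorem, the interior count of the dilated polygon is 783/2 − 15/2 + 1 = 385.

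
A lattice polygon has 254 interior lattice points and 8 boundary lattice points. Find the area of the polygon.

By Pick's theorem, A = I + B/2 − 1 = 254 + 8/2 − 1 = 257.

257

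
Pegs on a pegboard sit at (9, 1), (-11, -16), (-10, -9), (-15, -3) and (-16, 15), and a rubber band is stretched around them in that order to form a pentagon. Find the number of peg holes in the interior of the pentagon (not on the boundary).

By the shoelace formula, twice the signed area is |[9·(-16) − (-11)·1] + [(-11)·(-9) − (-10)·(-16)] + [(-10)·(-3) − (-15)·(-9)] + [(-15)·15 − (-16)·(-3)] + [(-16)·1 − 9·15]| = 723, so the area is 723/2.
The number of boundary lattice points is Σ gcd(|Δx|,|Δy|) = gcd(20,17) + gcd(1,7) + gcd(5,6) + gcd(1,18) + gcd(25,14) = 1+1+1+1+1 = 5.
Pick's theorem gives I = A − B/2 + 1 = 723/2 − 5/2 + 1 = 360.

360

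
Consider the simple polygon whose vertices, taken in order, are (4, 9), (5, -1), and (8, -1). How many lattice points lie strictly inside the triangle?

Using the shoelace formula, 2A = |[4·(-1) − 5·9] + [5·(-1) − 8·(-1)] + [8·9 − 4·(-1)]| = 30, so the area is 15.
Summing gcd(|Δx|,|Δy|) over the edges gives the boundary count: gcd(1,10) + gcd(3,0) + gcd(4,10) = 1+3+2 = 6.
By Pick's theorem A = I + B/2 − 1, so I = 15 − 6/2 + 1 = 13.

13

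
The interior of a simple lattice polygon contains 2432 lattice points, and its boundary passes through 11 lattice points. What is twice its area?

Pick's theorem states A = I + B/2 − 1, so A = 2432 + 11/2 − 1 = 4873/2.
Hence 2A = 4873.

4873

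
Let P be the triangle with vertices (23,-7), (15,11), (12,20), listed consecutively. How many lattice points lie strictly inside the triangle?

7

By the shoelace formula, twice the signed area is |[23·11 − 15·(-7)] + [15·20 − 12·11] + [12·(-7) − 23·20]| = 18, so the area is 9.
The number of boundary lattice points is Σ gcd(|Δx|,|Δy|) = gcd(8,18) + gcd(3,9) + gcd(11,27) = 2+3+1 = 6.
By Pick's theorem A = I + B/2 − 1, so I = 9 − 6/2 + 1 = 7.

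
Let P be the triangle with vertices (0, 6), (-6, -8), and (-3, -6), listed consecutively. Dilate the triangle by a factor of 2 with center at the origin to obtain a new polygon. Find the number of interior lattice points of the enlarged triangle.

55

By the shoelace formula, twice the signed area is |(0·(-8) − (-6)·6) + ((-6)·(-6) − (-3)·(-8)) + ((-3)·6 − 0·(-6))| = 30, so the area is 15.
The number of boundary lattice points is Σ gcd(|Δx|,|Δy|) = gcd(6,14) + gcd(3,2) + gcd(3,12) = 2+1+3 = 6.
Scaling by 2 multiplies the area by 2² = 4 (so the new area is 60) and multiplies the boundary lattice-point count by 2, giving 12.
By Pick's theorem, the interior count of the dilated polygon is 60 − 12/2 + 1 = 55.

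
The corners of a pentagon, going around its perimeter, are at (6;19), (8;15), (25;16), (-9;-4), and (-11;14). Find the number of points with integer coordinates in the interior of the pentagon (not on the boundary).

Using the shoelace formula, 2A = |(6·15 − 8·19) + (8·16 − 25·15) + (25·(-4) − (-9)·16) + ((-9)·14 − (-11)·(-4)) + ((-11)·19 − 6·14)| = 728, so the area is 364.
Along each edge there are gcd(|Δx|,|Δy|)+1 lattice points, so counting each shared vertex once the boundary has gcd(2,4) + gcd(17,1) + gcd(34,20) + gcd(2,18) + gcd(17,5) = 2+1+2+2+1 = 8.
By Pick's theorem A = I + B/2 − 1, so I = 364 − 8/2 + 1 = 361.

361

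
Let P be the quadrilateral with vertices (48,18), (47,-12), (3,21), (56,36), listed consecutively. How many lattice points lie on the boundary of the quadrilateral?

The number of boundary lattice points is Σ gcd(|Δx|,|Δy|) = gcd(1,30) + gcd(44,33) + gcd(53,15) + gcd(8,18) = 1+11+1+2 = 15.

15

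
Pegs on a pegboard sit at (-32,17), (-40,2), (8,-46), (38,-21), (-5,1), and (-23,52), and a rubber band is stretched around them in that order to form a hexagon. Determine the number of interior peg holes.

2466

By the shoelace formula, twice the signed area is |[(-32)·2 − (-40)·17] + [(-40)·(-46) − 8·2] + [8·(-21) − 38·(-46)] + [38·1 − (-5)·(-21)] + [(-5)·52 − (-23)·1] + [(-23)·17 − (-32)·52]| = 4989, so the area is 4989/2.
The number of boundary lattice points is Σ gcd(|Δx|,|Δy|) = gcd(8,15) + gcd(48,48) + gcd(30,25) + gcd(43,22) + gcd(18,51) + gcd(9,35) = 1+48+5+1+3+1 = 59.
By Pick's theorem A = I + B/2 − 1, so I = 4989/2 − 59/2 + 1 = 2466.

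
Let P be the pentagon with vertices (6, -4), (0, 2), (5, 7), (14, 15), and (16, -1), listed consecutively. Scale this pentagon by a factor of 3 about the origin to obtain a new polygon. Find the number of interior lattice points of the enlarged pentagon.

The shoelace formula gives twice the area as |(6·2 − 0·(-4)) + (0·7 − 5·2) + (5·15 − 14·7) + (14·(-1) − 16·15) + (16·(-4) − 6·(-1))| = 333, so the area is 166.5.
Along each edge there are gcd(|Δx|,|Δy|)+1 lattice points, so counting each shared vertex once the boundary has gcd(6,6) + gcd(5,5) + gcd(9,8) + gcd(2,16) + gcd(10,3) = 6+5+1+2+1 = 15.
Scaling by 3 multiplies the area by 3² = 9 (so the new area is 1498.5) and multiplies the boundary lattice-point count by 3, giving 45.
By Pick's theorem, the interior count of the dilated polygon is 1498.5 − 45/2 + 1 = 1477.

1477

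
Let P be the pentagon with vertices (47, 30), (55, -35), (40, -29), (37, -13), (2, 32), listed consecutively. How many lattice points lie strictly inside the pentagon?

1581

The shoelace formula gives twice the area as |(47·(-35) − 55·30) + (55·(-29) − 40·(-35)) + (40·(-13) − 37·(-29)) + (37·32 − 2·(-13)) + (2·30 − 47·32)| = 3171, so the area is 1585.5.
Summing gcd(|Δx|,|Δy|) over the edges gives the boundary count: gcd(8,65) + gcd(15,6) + gcd(3,16) + gcd(35,45) + gcd(45,2) = 1+3+1+5+1 = 11.
By Pick's theorem A = I + B/2 − 1, so I = 1585.5 − 11/2 + 1 = 1581.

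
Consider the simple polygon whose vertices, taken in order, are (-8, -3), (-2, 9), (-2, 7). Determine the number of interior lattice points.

Using the shoelace formula, 2A = |[(-8)·9 − (-2)·(-3)] + [(-2)·7 − (-2)·9] + [(-2)·(-3) − (-8)·7]| = 12, so the area is 6.
Along each edge there are gcd(|Δx|,|Δy|)+1 lattice points, so counting each shared vertex once the boundary has gcd(6,12) + gcd(0,2) + gcd(6,10) = 6+2+2 = 10.
Pick's theorem gives I = A − B/2 + 1 = 6 − 10/2 + 1 = 2.

2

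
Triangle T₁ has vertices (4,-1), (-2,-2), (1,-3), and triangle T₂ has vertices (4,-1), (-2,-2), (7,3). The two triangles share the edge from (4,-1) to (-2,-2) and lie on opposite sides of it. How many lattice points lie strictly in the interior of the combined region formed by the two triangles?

14

The union is the simple quadrilateral with vertices (4,-1), (1,-3), (-2,-2), (7,3) in order.
By the shoelace formula, twice the signed area is |[4·(-3) − 1·(-1)] + [1·(-2) − (-2)·(-3)] + [(-2)·3 − 7·(-2)] + [7·(-1) − 4·3]| = 30, so the area is 15.
Along each edge there are gcd(|Δx|,|Δy|)+1 lattice points, so counting each shared vertex once the boundary has gcd(3,2) + gcd(3,1) + gcd(9,5) + gcd(3,4) = 1+1+1+1 = 4.
By Pick's theorem I = A − B/2 + 1 = 15 − 4/2 + 1 = 14.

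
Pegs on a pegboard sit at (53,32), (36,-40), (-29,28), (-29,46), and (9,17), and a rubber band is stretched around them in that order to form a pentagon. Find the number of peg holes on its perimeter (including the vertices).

22

Summing gcd(|Δx|,|Δy|) over the edges gives the boundary count: gcd(17,72) + gcd(65,68) + gcd(0,18) + gcd(38,29) + gcd(44,15) = 1+1+18+1+1 = 22.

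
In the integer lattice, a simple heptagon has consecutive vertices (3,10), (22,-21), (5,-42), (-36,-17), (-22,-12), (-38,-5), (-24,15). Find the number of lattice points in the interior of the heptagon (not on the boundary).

By the shoelace formula, twice the signed area is |(3·(-21) − 22·10) + (22·(-42) − 5·(-21)) + (5·(-17) − (-36)·(-42)) + ((-36)·(-12) − (-22)·(-17)) + ((-22)·(-5) − (-38)·(-12)) + ((-38)·15 − (-24)·(-5)) + ((-24)·10 − 3·15)| = 3962, so the area is 1981.
The number of boundary lattice points is Σ gcd(|Δx|,|Δy|) = gcd(19,31) + gcd(17,21) + gcd(41,25) + gcd(14,5) + gcd(16,7) + gcd(14,20) + gcd(27,5) = 1+1+1+1+1+2+1 = 8.
By Pick's theorem A = I + B/2 − 1, so I = 1981 − 8/2 + 1 = 1978.

1978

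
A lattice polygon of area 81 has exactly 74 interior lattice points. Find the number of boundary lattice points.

16

Pick's theorem gives A = I + B/2 − 1, so B = 2(A − I + 1) = 2(81 − 74 + 1) = 16.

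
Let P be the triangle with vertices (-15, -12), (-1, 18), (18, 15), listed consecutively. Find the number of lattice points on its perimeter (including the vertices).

The number of boundary lattice points is Σ gcd(|Δx|,|Δy|) = gcd(14,30) + gcd(19,3) + gcd(33,27) = 2+1+3 = 6.

6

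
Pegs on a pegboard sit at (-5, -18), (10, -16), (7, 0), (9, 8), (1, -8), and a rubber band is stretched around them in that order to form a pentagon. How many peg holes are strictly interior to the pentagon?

139

By the shoelace formula, twice the signed area is |[(-5)·(-16) − 10·(-18)] + [10·0 − 7·(-16)] + [7·8 − 9·0] + [9·(-8) − 1·8] + [1·(-18) − (-5)·(-8)]| = 290, so the area is 145.
The number of boundary lattice points is Σ gcd(|Δx|,|Δy|) = gcd(15,2) + gcd(3,16) + gcd(2,8) + gcd(8,16) + gcd(6,10) = 1+1+2+8+2 = 14.
By Pick's theorem A = I + B/2 − 1, so I = 145 − 14/2 + 1 = 139.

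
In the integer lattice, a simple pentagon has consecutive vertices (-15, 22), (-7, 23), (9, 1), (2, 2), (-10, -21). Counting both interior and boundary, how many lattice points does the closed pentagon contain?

477

By the shoelace formula, twice the signed area is |((-15)·23 − (-7)·22) + ((-7)·1 − 9·23) + (9·2 − 2·1) + (2·(-21) − (-10)·2) + ((-10)·22 − (-15)·(-21))| = 946, so the area is 473.
The number of boundary lattice points is Σ gcd(|Δx|,|Δy|) = gcd(8,1) + gcd(16,22) + gcd(7,1) + gcd(12,23) + gcd(5,43) = 1+2+1+1+1 = 6.
Pick's theorem gives I = A − B/2 + 1 = 473 − 6/2 + 1 = 471, so the closed region contains I + B = 471 + 6 = 477 lattice points.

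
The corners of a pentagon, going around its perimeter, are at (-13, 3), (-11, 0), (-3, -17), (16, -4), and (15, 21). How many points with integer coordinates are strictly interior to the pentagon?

The shoelace formula gives twice the area as |((-13)·0 − (-11)·3) + ((-11)·(-17) − (-3)·0) + ((-3)·(-4) − 16·(-17)) + (16·21 − 15·(-4)) + (15·3 − (-13)·21)| = 1218, so the area is 609.
The number of boundary lattice points is Σ gcd(|Δx|,|Δy|) = gcd(2,3) + gcd(8,17) + gcd(19,13) + gcd(1,25) + gcd(28,18) = 1+1+1+1+2 = 6.
Pick's theorem gives I = A − B/2 + 1 = 609 − 6/2 + 1 = 607.

607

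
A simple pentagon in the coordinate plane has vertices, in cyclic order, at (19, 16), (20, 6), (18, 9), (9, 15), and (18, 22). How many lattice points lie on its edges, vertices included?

The number of boundary lattice points is Σ gcd(|Δx|,|Δy|) = gcd(1,10) + gcd(2,3) + gcd(9,6) + gcd(9,7) + gcd(1,6) = 1+1+3+1+1 = 7.

7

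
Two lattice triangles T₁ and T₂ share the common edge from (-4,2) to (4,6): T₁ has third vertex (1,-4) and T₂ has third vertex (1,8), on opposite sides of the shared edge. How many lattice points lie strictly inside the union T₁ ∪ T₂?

The union is the simple quadrilateral with vertices (-4,2), (1,-4), (4,6), (1,8) in order.
By the shoelace formula, twice the signed area is |[(-4)·(-4) − 1·2] + [1·6 − 4·(-4)] + [4·8 − 1·6] + [1·2 − (-4)·8]| = 96, so the area is 48.
Summing gcd(|Δx|,|Δy|) over the edges gives the boundary count: gcd(5,6) + gcd(3,10) + gcd(3,2) + gcd(5,6) = 1+1+1+1 = 4.
By Pick's theorem I = A − B/2 + 1 = 48 − 4/2 + 1 = 47.

47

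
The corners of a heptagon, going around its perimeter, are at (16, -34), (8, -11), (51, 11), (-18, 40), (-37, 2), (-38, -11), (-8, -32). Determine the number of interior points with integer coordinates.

3398

By the shoelace formula, twice the signed area is |(16·(-11) − 8·(-34)) + (8·11 − 51·(-11)) + (51·40 − (-18)·11) + ((-18)·2 − (-37)·40) + ((-37)·(-11) − (-38)·2) + ((-38)·(-32) − (-8)·(-11)) + ((-8)·(-34) − 16·(-32))| = 6822, so the area is 3411.
Summing gcd(|Δx|,|Δy|) over the edges gives the boundary count: gcd(8,23) + gcd(43,22) + gcd(69,29) + gcd(19,38) + gcd(1,13) + gcd(30,21) + gcd(24,2) = 1+1+1+19+1+3+2 = 28.
By Pick's theorem A = I + B/2 − 1, so I = 3411 − 28/2 + 1 = 3398.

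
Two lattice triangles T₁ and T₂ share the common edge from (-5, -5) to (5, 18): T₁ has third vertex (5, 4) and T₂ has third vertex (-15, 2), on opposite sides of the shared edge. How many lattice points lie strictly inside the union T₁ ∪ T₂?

The union is the simple quadrilateral with vertices (-5, -5), (5, 4), (5, 18), (-15, 2) in order.
Using the shoelace formula, 2A = |[(-5)·4 − 5·(-5)] + [5·18 − 5·4] + [5·2 − (-15)·18] + [(-15)·(-5) − (-5)·2]| = 440, so the area is 220.
The number of boundary lattice points is Σ gcd(|Δx|,|Δy|) = gcd(10,9) + gcd(0,14) + gcd(20,16) + gcd(10,7) = 1+14+4+1 = 20.
By Pick's theorem I = A − B/2 + 1 = 220 − 20/2 + 1 = 211.

211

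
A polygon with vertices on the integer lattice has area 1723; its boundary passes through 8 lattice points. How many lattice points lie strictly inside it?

1720

From Pick's theorem, I = A − B/2 + 1 = 1723 − 8/2 + 1 = 1720.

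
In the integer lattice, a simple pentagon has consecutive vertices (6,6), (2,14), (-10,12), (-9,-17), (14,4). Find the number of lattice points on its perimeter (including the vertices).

Along each edge there are gcd(|Δx|,|Δy|)+1 lattice points, so counting each shared vertex once the boundary has gcd(4,8) + gcd(12,2) + gcd(1,29) + gcd(23,21) + gcd(8,2) = 4+2+1+1+2 = 10.

10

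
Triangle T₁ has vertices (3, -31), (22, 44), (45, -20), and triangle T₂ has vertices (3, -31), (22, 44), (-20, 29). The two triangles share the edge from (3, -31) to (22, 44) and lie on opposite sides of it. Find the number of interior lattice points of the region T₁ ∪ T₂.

The union is the simple quadrilateral with vertices (3, -31), (45, -20), (22, 44), (-20, 29) in order.
The shoelace formula gives twice the area as |[3·(-20) − 45·(-31)] + [45·44 − 22·(-20)] + [22·29 − (-20)·44] + [(-20)·(-31) − 3·29]| = 5806, so the area is 2903.
Summing gcd(|Δx|,|Δy|) over the edges gives the boundary count: gcd(42,11) + gcd(23,64) + gcd(42,15) + gcd(23,60) = 1+1+3+1 = 6.
By Pick's theorem I = A − B/2 + 1 = 2903 − 6/2 + 1 = 2901.

2901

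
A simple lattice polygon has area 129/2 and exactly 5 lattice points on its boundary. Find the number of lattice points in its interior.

Pick's theorem A = I + B/2 − 1 rearranges to I = A − B/2 + 1 = 129/2 − 5/2 + 1 = 63.

63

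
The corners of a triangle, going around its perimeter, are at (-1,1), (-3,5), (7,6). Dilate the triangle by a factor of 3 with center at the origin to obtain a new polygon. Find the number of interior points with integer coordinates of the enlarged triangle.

184

Using the shoelace formula, 2A = |((-1)·5 − (-3)·1) + ((-3)·6 − 7·5) + (7·1 − (-1)·6)| = 42, so the area is 21.
Along each edge there are gcd(|Δx|,|Δy|)+1 lattice points, so counting each shared vertex once the boundary has gcd(2,4) + gcd(10,1) + gcd(8,5) = 2+1+1 = 4.
Scaling by 3 multiplies the area by 3² = 9 (so the new area is 189) and multiplies the boundary lattice-point count by 3, giving 12.
By Pick's theorem, the interior count of the dilated polygon is 189 − 12/2 + 1 = 184.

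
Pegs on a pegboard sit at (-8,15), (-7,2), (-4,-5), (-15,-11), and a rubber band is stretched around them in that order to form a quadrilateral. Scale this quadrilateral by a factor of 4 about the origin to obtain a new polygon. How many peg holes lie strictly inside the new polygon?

The shoelace formula gives twice the area as |((-8)·2 − (-7)·15) + ((-7)·(-5) − (-4)·2) + ((-4)·(-11) − (-15)·(-5)) + ((-15)·15 − (-8)·(-11))| = 212, so the area is 106.
Along each edge there are gcd(|Δx|,|Δy|)+1 lattice points, so counting each shared vertex once the boundary has gcd(1,13) + gcd(3,7) + gcd(11,6) + gcd(7,26) = 1+1+1+1 = 4.
Scaling by 4 multiplies the area by 4² = 16 (so the new area is 1696) and multiplies the boundary lattice-point count by 4, giving 16.
By Pick's theorem, the interior count of the dilated polygon is 1696 − 16/2 + 1 = 1689.

1689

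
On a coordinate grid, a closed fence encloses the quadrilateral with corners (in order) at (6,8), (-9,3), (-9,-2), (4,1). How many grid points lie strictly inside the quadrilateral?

The shoelace formula gives twice the area as |(6·3 − (-9)·8) + ((-9)·(-2) − (-9)·3) + ((-9)·1 − 4·(-2)) + (4·8 − 6·1)| = 160, so the area is 80.
The number of boundary lattice points is Σ gcd(|Δx|,|Δy|) = gcd(15,5) + gcd(0,5) + gcd(13,3) + gcd(2,7) = 5+5+1+1 = 12.
Pick's theorem gives I = A − B/2 + 1 = 80 − 12/2 + 1 = 75.

75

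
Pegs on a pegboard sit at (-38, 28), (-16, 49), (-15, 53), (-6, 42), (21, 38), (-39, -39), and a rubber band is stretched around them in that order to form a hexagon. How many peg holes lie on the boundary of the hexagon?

Summing gcd(|Δx|,|Δy|) over the edges gives the boundary count: gcd(22,21) + gcd(1,4) + gcd(9,11) + gcd(27,4) + gcd(60,77) + gcd(1,67) = 1+1+1+1+1+1 = 6.

6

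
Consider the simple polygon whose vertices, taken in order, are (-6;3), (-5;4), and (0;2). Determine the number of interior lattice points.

3

The shoelace formula gives twice the area as |((-6)·4 − (-5)·3) + ((-5)·2 − 0·4) + (0·3 − (-6)·2)| = 7, so the area is 3.5.
Summing gcd(|Δx|,|Δy|) over the edges gives the boundary count: gcd(1,1) + gcd(5,2) + gcd(6,1) = 1+1+1 = 3.
Pick's theorem gives I = A − B/2 + 1 = 3.5 − 3/2 + 1 = 3.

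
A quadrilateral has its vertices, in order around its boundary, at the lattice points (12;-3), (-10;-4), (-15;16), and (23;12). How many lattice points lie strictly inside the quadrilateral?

526

By the shoelace formula, twice the signed area is |(12·(-4) − (-10)·(-3)) + ((-10)·16 − (-15)·(-4)) + ((-15)·12 − 23·16) + (23·(-3) − 12·12)| = 1059, so the area is 529.5.
The number of boundary lattice points is Σ gcd(|Δx|,|Δy|) = gcd(22,1) + gcd(5,20) + gcd(38,4) + gcd(11,15) = 1+5+2+1 = 9.
By Pick's theorem A = I + B/2 − 1, so I = 529.5 − 9/2 + 1 = 526.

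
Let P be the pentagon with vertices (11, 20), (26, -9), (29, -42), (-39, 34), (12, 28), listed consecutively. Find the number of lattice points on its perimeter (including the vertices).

Summing gcd(|Δx|,|Δy|) over the edges gives the boundary count: gcd(15,29) + gcd(3,33) + gcd(68,76) + gcd(51,6) + gcd(1,8) = 1+3+4+3+1 = 12.

12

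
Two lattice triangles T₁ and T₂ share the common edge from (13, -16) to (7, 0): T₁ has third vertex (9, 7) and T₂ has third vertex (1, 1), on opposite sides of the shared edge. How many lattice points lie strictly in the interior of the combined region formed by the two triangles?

The union is the simple quadrilateral with vertices (13, -16), (9, 7), (7, 0), (1, 1) in order.
By the shoelace formula, twice the signed area is |(13·7 − 9·(-16)) + (9·0 − 7·7) + (7·1 − 1·0) + (1·(-16) − 13·1)| = 164, so the area is 82.
Along each edge there are gcd(|Δx|,|Δy|)+1 lattice points, so counting each shared vertex once the boundary has gcd(4,23) + gcd(2,7) + gcd(6,1) + gcd(12,17) = 1+1+1+1 = 4.
By Pick's theorem I = A − B/2 + 1 = 82 − 4/2 + 1 = 81.

81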